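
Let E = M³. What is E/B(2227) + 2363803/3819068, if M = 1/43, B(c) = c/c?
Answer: 187942704189/303642639476 ≈ 0.61896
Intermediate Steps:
B(c) = 1
M = 1/43 ≈ 0.023256
E = 1/79507 (E = (1/43)³ = 1/79507 ≈ 1.2578e-5)
E/B(2227) + 2363803/3819068 = (1/79507)/1 + 2363803/3819068 = (1/79507)*1 + 2363803*(1/3819068) = 1/79507 + 2363803/3819068 = 187942704189/303642639476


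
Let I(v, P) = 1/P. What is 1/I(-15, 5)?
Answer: 5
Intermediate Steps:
1/I(-15, 5) = 1/(1/5) = 1/(⅕) = 5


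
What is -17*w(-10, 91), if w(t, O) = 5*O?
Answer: -7735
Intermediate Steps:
-17*w(-10, 91) = -85*91 = -17*455 = -7735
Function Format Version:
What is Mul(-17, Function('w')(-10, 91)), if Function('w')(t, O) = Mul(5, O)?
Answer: -7735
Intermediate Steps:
Mul(-17, Function('w')(-10, 91)) = Mul(-17, Mul(5, 91)) = Mul(-17, 455) = -7735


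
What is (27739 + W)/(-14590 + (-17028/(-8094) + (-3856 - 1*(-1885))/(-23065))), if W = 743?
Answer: -886208458170/453895136801 ≈ -1.9525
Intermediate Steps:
(27739 + W)/(-14590 + (-17028/(-8094) + (-3856 - 1*(-1885))/(-23065))) = (27739 + 743)/(-14590 + (-17028/(-8094) + (-3856 - 1*(-1885))/(-23065))) = 28482/(-14590 + (-17028*(-1/8094) + (-3856 + 1885)*(-1/23065))) = 28482/(-14590 + (2838/1349 - 1971*(-1/23065))) = 28482/(-14590 + (2838/1349 + 1971/23065)) = 28482/(-14590 + 68117349/31114685) = 28482/(-453895136801/31114685) = 28482*(-31114685/453895136801) = -886208458170/453895136801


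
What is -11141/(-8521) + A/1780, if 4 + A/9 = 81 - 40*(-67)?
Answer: 231262553/15167380 ≈ 15.247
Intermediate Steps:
A = 24813 (A = -36 + 9*(81 - 40*(-67)) = -36 + 9*(81 + 2680) = -36 + 9*2761 = -36 + 24849 = 24813)
-11141/(-8521) + A/1780 = -11141/(-8521) + 24813/1780 = -11141*(-1/8521) + 24813*(1/1780) = 11141/8521 + 24813/1780 = 231262553/15167380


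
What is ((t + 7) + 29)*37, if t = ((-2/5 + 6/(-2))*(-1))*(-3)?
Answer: 4773/5 ≈ 954.60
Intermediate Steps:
t = -51/5 (t = ((-2*1/5 + 6*(-1/2))*(-1))*(-3) = ((-2/5 - 3)*(-1))*(-3) = -17/5*(-1)*(-3) = (17/5)*(-3) = -51/5 ≈ -10.200)
((t + 7) + 29)*37 = ((-51/5 + 7) + 29)*37 = (-16/5 + 29)*37 = (129/5)*37 = 4773/5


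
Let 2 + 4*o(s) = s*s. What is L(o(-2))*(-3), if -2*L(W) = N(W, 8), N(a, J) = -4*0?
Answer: 0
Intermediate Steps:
o(s) = -½ + s²/4 (o(s) = -½ + (s*s)/4 = -½ + s²/4)
N(a, J) = 0
L(W) = 0 (L(W) = -½*0 = 0)
L(o(-2))*(-3) = 0*(-3) = 0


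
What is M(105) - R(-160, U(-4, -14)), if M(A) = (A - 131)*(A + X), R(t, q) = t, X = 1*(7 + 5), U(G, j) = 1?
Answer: -2882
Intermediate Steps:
X = 12 (X = 1*12 = 12)
M(A) = (-131 + A)*(12 + A) (M(A) = (A - 131)*(A + 12) = (-131 + A)*(12 + A))
M(105) - R(-160, U(-4, -14)) = (-1572 + 105² - 119*105) - 1*(-160) = (-1572 + 11025 - 12495) + 160 = -3042 + 160 = -2882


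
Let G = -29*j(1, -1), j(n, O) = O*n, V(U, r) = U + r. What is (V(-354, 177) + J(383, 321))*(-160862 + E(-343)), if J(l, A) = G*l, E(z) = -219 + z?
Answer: -1764364320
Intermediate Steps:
G = 29 (G = -(-29) = -29*(-1) = 29)
J(l, A) = 29*l
(V(-354, 177) + J(383, 321))*(-160862 + E(-343)) = ((-354 + 177) + 29*383)*(-160862 + (-219 - 343)) = (-177 + 11107)*(-160862 - 562) = 10930*(-161424) = -1764364320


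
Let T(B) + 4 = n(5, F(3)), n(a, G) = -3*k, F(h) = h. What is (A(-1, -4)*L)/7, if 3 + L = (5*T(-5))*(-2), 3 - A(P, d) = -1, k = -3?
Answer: -212/7 ≈ -30.286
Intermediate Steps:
n(a, G) = 9 (n(a, G) = -3*(-3) = 9)
A(P, d) = 4 (A(P, d) = 3 - 1*(-1) = 3 + 1 = 4)
T(B) = 5 (T(B) = -4 + 9 = 5)
L = -53 (L = -3 + (5*5)*(-2) = -3 + 25*(-2) = -3 - 50 = -53)
(A(-1, -4)*L)/7 = (4*(-53))/7 = -212*⅐ = -212/7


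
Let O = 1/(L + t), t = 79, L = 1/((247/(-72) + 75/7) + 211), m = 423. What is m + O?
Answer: 3676694462/8691689 ≈ 423.01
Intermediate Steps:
L = 504/110015 (L = 1/((247*(-1/72) + 75*(1/7)) + 211) = 1/((-247/72 + 75/7) + 211) = 1/(3671/504 + 211) = 1/(110015/504) = 504/110015 ≈ 0.0045812)
O = 110015/8691689 (O = 1/(504/110015 + 79) = 1/(8691689/110015) = 110015/8691689 ≈ 0.012657)
m + O = 423 + 110015/8691689 = 3676694462/8691689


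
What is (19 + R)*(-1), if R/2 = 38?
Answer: -95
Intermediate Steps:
R = 76 (R = 2*38 = 76)
(19 + R)*(-1) = (19 + 76)*(-1) = 95*(-1) = -95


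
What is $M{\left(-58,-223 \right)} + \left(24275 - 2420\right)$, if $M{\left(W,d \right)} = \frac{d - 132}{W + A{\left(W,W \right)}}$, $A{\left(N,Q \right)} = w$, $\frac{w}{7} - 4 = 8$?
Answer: $\frac{567875}{26} \approx 21841.0$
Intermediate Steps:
$w = 84$ ($w = 28 + 7 \cdot 8 = 28 + 56 = 84$)
$A{\left(N,Q \right)} = 84$
$M{\left(W,d \right)} = \frac{-132 + d}{84 + W}$ ($M{\left(W,d \right)} = \frac{d - 132}{W + 84} = \frac{-132 + d}{84 + W}$)
$M{\left(-58,-223 \right)} + \left(24275 - 2420\right) = \frac{-132 - 223}{84 - 58} + \left(24275 - 2420\right) = \frac{1}{26} \left(-355\right) + \left(24275 - 2420\right) = \frac{1}{26} \left(-355\right) + 21855 = - \frac{355}{26} + 21855 = \frac{567875}{26}$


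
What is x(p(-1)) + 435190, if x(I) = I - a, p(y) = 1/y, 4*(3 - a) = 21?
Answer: 1740765/4 ≈ 4.3519e+5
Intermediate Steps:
a = -9/4 (a = 3 - ¼*21 = 3 - 21/4 = -9/4 ≈ -2.2500)
x(I) = 9/4 + I (x(I) = I - 1*(-9/4) = I + 9/4 = 9/4 + I)
x(p(-1)) + 435190 = (9/4 + 1/(-1)) + 435190 = (9/4 - 1) + 435190 = 5/4 + 435190 = 1740765/4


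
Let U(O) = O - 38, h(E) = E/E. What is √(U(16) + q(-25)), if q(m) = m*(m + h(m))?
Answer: 17*√2 ≈ 24.042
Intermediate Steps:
h(E) = 1
q(m) = m*(1 + m) (q(m) = m*(m + 1) = m*(1 + m))
U(O) = -38 + O
√(U(16) + q(-25)) = √((-38 + 16) - 25*(1 - 25)) = √(-22 - 25*(-24)) = √(-22 + 600) = √578 = 17*√2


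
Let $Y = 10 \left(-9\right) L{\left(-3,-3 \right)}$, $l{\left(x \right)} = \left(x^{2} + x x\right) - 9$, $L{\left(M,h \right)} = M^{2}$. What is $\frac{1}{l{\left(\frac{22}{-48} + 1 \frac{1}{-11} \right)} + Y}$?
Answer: $- \frac{34848}{28519487} \approx -0.0012219$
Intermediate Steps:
$l{\left(x \right)} = -9 + 2 x^{2}$ ($l{\left(x \right)} = \left(x^{2} + x^{2}\right) - 9 = 2 x^{2} - 9 = -9 + 2 x^{2}$)
$Y = -810$ ($Y = 10 \left(-9\right) \left(-3\right)^{2} = \left(-90\right) 9 = -810$)
$\frac{1}{l{\left(\frac{22}{-48} + 1 \frac{1}{-11} \right)} + Y} = \frac{1}{\left(-9 + 2 \left(\frac{22}{-48} + 1 \frac{1}{-11}\right)^{2}\right) - 810} = \frac{1}{\left(-9 + 2 \left(22 \left(- \frac{1}{48}\right) + 1 \left(- \frac{1}{11}\right)\right)^{2}\right) - 810} = \frac{1}{\left(-9 + 2 \left(- \frac{11}{24} - \frac{1}{11}\right)^{2}\right) - 810} = \frac{1}{\left(-9 + 2 \left(- \frac{145}{264}\right)^{2}\right) - 810} = \frac{1}{\left(-9 + 2 \cdot \frac{21025}{69696}\right) - 810} = \frac{1}{\left(-9 + \frac{21025}{34848}\right) - 810} = \frac{1}{- \frac{292607}{34848} - 810} = \frac{1}{- \frac{28519487}{34848}} = - \frac{34848}{28519487}$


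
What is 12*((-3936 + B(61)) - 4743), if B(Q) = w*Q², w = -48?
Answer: -2247444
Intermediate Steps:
B(Q) = -48*Q²
12*((-3936 + B(61)) - 4743) = 12*((-3936 - 48*61²) - 4743) = 12*((-3936 - 48*3721) - 4743) = 12*((-3936 - 178608) - 4743) = 12*(-182544 - 4743) = 12*(-187287) = -2247444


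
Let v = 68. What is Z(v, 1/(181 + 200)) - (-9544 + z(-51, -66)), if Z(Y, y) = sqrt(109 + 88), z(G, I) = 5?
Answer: 9539 + sqrt(197) ≈ 9553.0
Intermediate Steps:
Z(Y, y) = sqrt(197)
Z(v, 1/(181 + 200)) - (-9544 + z(-51, -66)) = sqrt(197) - (-9544 + 5) = sqrt(197) - 1*(-9539) = sqrt(197) + 9539 = 9539 + sqrt(197)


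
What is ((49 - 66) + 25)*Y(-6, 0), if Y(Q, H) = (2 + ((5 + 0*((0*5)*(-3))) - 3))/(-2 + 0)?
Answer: -16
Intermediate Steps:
Y(Q, H) = -2 (Y(Q, H) = (2 + ((5 + 0*(0*(-3))) - 3))/(-2) = (2 + ((5 + 0*0) - 3))*(-1/2) = (2 + ((5 + 0) - 3))*(-1/2) = (2 + (5 - 3))*(-1/2) = (2 + 2)*(-1/2) = 4*(-1/2) = -2)
((49 - 66) + 25)*Y(-6, 0) = ((49 - 66) + 25)*(-2) = (-17 + 25)*(-2) = 8*(-2) = -16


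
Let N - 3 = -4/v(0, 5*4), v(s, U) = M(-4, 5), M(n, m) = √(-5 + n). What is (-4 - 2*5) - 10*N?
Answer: -44 - 40*I/3 ≈ -44.0 - 13.333*I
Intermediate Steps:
v(s, U) = 3*I (v(s, U) = √(-5 - 4) = √(-9) = 3*I)
N = 3 + 4*I/3 (N = 3 - 4*(-I/3) = 3 - (-4)*I/3 = 3 + 4*I/3 ≈ 3.0 + 1.3333*I)
(-4 - 2*5) - 10*N = (-4 - 2*5) - 10*(3 + 4*I/3) = (-4 - 10) + (-30 - 40*I/3) = -14 + (-30 - 40*I/3) = -44 - 40*I/3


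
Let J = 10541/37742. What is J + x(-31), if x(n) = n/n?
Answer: 48283/37742 ≈ 1.2793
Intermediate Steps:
x(n) = 1
J = 10541/37742 (J = 10541*(1/37742) = 10541/37742 ≈ 0.27929)
J + x(-31) = 10541/37742 + 1 = 48283/37742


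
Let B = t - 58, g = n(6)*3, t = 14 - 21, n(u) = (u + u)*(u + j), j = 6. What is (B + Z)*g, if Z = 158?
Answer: 40176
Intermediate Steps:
n(u) = 2*u*(6 + u) (n(u) = (u + u)*(u + 6) = (2*u)*(6 + u) = 2*u*(6 + u))
t = -7
g = 432 (g = (2*6*(6 + 6))*3 = (2*6*12)*3 = 144*3 = 432)
B = -65 (B = -7 - 58 = -65)
(B + Z)*g = (-65 + 158)*432 = 93*432 = 40176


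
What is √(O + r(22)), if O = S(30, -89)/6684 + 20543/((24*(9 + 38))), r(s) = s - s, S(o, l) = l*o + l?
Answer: √1756575034770/314148 ≈ 4.2189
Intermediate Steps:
S(o, l) = l + l*o
r(s) = 0
O = 11183105/628296 (O = -89*(1 + 30)/6684 + 20543/((24*(9 + 38))) = -89*31*(1/6684) + 20543/((24*47)) = -2759*1/6684 + 20543/1128 = -2759/6684 + 20543*(1/1128) = -2759/6684 + 20543/1128 = 11183105/628296 ≈ 17.799)
√(O + r(22)) = √(11183105/628296 + 0) = √(11183105/628296) = √1756575034770/314148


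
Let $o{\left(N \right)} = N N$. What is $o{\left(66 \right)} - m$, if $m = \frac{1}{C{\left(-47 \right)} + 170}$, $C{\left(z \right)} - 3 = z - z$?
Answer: $\frac{753587}{173} \approx 4356.0$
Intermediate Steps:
$o{\left(N \right)} = N^{2}$
$C{\left(z \right)} = 3$ ($C{\left(z \right)} = 3 + \left(z - z\right) = 3 + 0 = 3$)
$m = \frac{1}{173}$ ($m = \frac{1}{3 + 170} = \frac{1}{173} \approx 0.0057803$)
$o{\left(66 \right)} - m = 66^{2} - \frac{1}{173} = 4356 - \frac{1}{173} = \frac{753587}{173}$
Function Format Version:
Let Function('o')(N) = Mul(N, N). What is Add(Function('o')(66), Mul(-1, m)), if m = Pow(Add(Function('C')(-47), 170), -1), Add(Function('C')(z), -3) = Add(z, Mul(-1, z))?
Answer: Rational(753587, 173) ≈ 4356.0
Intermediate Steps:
Function('o')(N) = Pow(N, 2)
Function('C')(z) = 3 (Function('C')(z) = Add(3, Add(z, Mul(-1, z))) = Add(3, 0) = 3)
m = Rational(1, 173) (m = Pow(Add(3, 170), -1) = Pow(173, -1) = Rational(1, 173) ≈ 0.0057803)
Add(Function('o')(66), Mul(-1, m)) = Add(Pow(66, 2), Mul(-1, Rational(1, 173))) = Add(4356, Rational(-1, 173)) = Rational(753587, 173)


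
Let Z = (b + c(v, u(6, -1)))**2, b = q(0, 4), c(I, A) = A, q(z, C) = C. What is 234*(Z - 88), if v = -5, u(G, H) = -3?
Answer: -20358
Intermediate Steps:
b = 4
Z = 1 (Z = (4 - 3)**2 = 1**2 = 1)
234*(Z - 88) = 234*(1 - 88) = 234*(-87) = -20358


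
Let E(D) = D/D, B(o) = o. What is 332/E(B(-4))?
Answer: 332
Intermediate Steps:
E(D) = 1
332/E(B(-4)) = 332/1 = 332*1 = 332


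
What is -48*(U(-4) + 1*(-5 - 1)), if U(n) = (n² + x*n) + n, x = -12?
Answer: -2592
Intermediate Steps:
U(n) = n² - 11*n (U(n) = (n² - 12*n) + n = n² - 11*n)
-48*(U(-4) + 1*(-5 - 1)) = -48*(-4*(-11 - 4) + 1*(-5 - 1)) = -48*(-4*(-15) + 1*(-6)) = -48*(60 - 6) = -48*54 = -2592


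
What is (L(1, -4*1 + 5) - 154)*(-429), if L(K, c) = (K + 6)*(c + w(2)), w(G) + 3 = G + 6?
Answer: 48048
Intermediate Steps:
w(G) = 3 + G (w(G) = -3 + (G + 6) = -3 + (6 + G) = 3 + G)
L(K, c) = (5 + c)*(6 + K) (L(K, c) = (K + 6)*(c + (3 + 2)) = (6 + K)*(c + 5) = (6 + K)*(5 + c) = (5 + c)*(6 + K))
(L(1, -4*1 + 5) - 154)*(-429) = ((30 + 5*1 + 6*(-4*1 + 5) + 1*(-4*1 + 5)) - 154)*(-429) = ((30 + 5 + 6*(-4 + 5) + 1*(-4 + 5)) - 154)*(-429) = ((30 + 5 + 6*1 + 1*1) - 154)*(-429) = ((30 + 5 + 6 + 1) - 154)*(-429) = (42 - 154)*(-429) = -112*(-429) = 48048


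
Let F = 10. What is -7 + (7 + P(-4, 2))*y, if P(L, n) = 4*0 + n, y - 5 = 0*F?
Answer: 38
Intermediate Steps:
y = 5 (y = 5 + 0*10 = 5 + 0 = 5)
P(L, n) = n (P(L, n) = 0 + n = n)
-7 + (7 + P(-4, 2))*y = -7 + (7 + 2)*5 = -7 + 9*5 = -7 + 45 = 38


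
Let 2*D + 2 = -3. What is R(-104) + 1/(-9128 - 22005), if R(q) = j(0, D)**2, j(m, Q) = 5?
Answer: 778324/31133 ≈ 25.000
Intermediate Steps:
D = -5/2 (D = -1 + (1/2)*(-3) = -1 - 3/2 = -5/2 ≈ -2.5000)
R(q) = 25 (R(q) = 5**2 = 25)
R(-104) + 1/(-9128 - 22005) = 25 + 1/(-9128 - 22005) = 25 + 1/(-31133) = 25 - 1/31133 = 778324/31133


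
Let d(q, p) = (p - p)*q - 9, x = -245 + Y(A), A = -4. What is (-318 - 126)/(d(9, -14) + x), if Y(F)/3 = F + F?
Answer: 222/139 ≈ 1.5971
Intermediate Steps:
Y(F) = 6*F (Y(F) = 3*(F + F) = 3*(2*F) = 6*F)
x = -269 (x = -245 + 6*(-4) = -245 - 24 = -269)
d(q, p) = -9 (d(q, p) = 0*q - 9 = 0 - 9 = -9)
(-318 - 126)/(d(9, -14) + x) = (-318 - 126)/(-9 - 269) = -444/(-278) = -444*(-1/278) = 222/139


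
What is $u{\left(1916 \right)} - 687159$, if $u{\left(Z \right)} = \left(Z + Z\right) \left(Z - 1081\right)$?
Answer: $2512561$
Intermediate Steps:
$u{\left(Z \right)} = 2 Z \left(-1081 + Z\right)$
$u{\left(1916 \right)} - 687159 = 2 \cdot 1916 \left(-1081 + 1916\right) - 687159 = 2 \cdot 1916 \cdot 835 - 687159 = 3199720 - 687159 = 2512561$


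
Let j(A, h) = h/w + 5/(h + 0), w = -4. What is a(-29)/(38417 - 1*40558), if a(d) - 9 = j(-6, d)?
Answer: -1865/248356 ≈ -0.0075094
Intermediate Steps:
j(A, h) = 5/h - h/4 (j(A, h) = h/(-4) + 5/(h + 0) = h*(-1/4) + 5/h = -h/4 + 5/h = 5/h - h/4)
a(d) = 9 + 5/d - d/4 (a(d) = 9 + (5/d - d/4) = 9 + 5/d - d/4)
a(-29)/(38417 - 1*40558) = (9 + 5/(-29) - 1/4*(-29))/(38417 - 1*40558) = (9 + 5*(-1/29) + 29/4)/(38417 - 40558) = (9 - 5/29 + 29/4)/(-2141) = (1865/116)*(-1/2141) = -1865/248356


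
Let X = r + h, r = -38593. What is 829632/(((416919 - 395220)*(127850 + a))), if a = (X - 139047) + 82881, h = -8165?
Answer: 138272/90144879 ≈ 0.0015339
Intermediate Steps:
X = -46758 (X = -38593 - 8165 = -46758)
a = -102924 (a = (-46758 - 139047) + 82881 = -185805 + 82881 = -102924)
829632/(((416919 - 395220)*(127850 + a))) = 829632/(((416919 - 395220)*(127850 - 102924))) = 829632/((21699*24926)) = 829632/540869274 = 829632*(1/540869274) = 138272/90144879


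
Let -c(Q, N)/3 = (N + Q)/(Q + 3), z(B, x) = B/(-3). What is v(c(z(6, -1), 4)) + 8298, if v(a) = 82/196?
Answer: 813245/98 ≈ 8298.4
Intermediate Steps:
z(B, x) = -B/3 (z(B, x) = B*(-1/3) = -B/3)
c(Q, N) = -3*(N + Q)/(3 + Q) (c(Q, N) = -3*(N + Q)/(Q + 3) = -3*(N + Q)/(3 + Q))
v(a) = 41/98 (v(a) = 82*(1/196) = 41/98)
v(c(z(6, -1), 4)) + 8298 = 41/98 + 8298 = 813245/98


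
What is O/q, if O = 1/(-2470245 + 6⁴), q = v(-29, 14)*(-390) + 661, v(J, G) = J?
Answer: -1/29555788479 ≈ -3.3834e-11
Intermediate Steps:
q = 11971 (q = -29*(-390) + 661 = 11310 + 661 = 11971)
O = -1/2468949 (O = 1/(-2470245 + 1296) = 1/(-2468949) = -1/2468949 ≈ -4.0503e-7)
O/q = -1/2468949/11971 = -1/2468949*1/11971 = -1/29555788479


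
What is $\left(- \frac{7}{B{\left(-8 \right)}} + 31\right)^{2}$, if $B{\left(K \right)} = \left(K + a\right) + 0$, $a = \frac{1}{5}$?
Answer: $\frac{1547536}{1521} \approx 1017.4$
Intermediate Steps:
$a = \frac{1}{5} \approx 0.2$
$B{\left(K \right)} = \frac{1}{5} + K$ ($B{\left(K \right)} = \left(K + \frac{1}{5}\right) + 0 = \left(\frac{1}{5} + K\right) + 0 = \frac{1}{5} + K$)
$\left(- \frac{7}{B{\left(-8 \right)}} + 31\right)^{2} = \left(- \frac{7}{\frac{1}{5} - 8} + 31\right)^{2} = \left(- \frac{7}{- \frac{39}{5}} + 31\right)^{2} = \left(\left(-7\right) \left(- \frac{5}{39}\right) + 31\right)^{2} = \left(\frac{35}{39} + 31\right)^{2} = \left(\frac{1244}{39}\right)^{2} = \frac{1547536}{1521}$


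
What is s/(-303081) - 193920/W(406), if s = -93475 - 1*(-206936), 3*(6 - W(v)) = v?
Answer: 44069094923/29398857 ≈ 1499.0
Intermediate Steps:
W(v) = 6 - v/3
s = 113461 (s = -93475 + 206936 = 113461)
s/(-303081) - 193920/W(406) = 113461/(-303081) - 193920/(6 - ⅓*406) = 113461*(-1/303081) - 193920/(6 - 406/3) = -113461/303081 - 193920/(-388/3) = -113461/303081 - 193920*(-3/388) = -113461/303081 + 145440/97 = 44069094923/29398857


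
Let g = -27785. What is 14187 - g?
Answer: 41972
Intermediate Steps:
14187 - g = 14187 - 1*(-27785) = 14187 + 27785 = 41972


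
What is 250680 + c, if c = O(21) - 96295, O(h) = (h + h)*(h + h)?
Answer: 156149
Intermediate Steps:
O(h) = 4*h**2 (O(h) = (2*h)*(2*h) = 4*h**2)
c = -94531 (c = 4*21**2 - 96295 = 4*441 - 96295 = 1764 - 96295 = -94531)
250680 + c = 250680 - 94531 = 156149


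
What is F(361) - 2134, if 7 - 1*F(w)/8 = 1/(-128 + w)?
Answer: -484182/233 ≈ -2078.0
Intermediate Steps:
F(w) = 56 - 8/(-128 + w)
F(361) - 2134 = 8*(-897 + 7*361)/(-128 + 361) - 2134 = 8*(-897 + 2527)/233 - 2134 = 8*(1/233)*1630 - 2134 = 13040/233 - 2134 = -484182/233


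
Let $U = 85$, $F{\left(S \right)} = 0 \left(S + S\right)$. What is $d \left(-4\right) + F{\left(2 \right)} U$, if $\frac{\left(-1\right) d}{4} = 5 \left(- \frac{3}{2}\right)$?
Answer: $-120$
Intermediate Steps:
$F{\left(S \right)} = 0$ ($F{\left(S \right)} = 0 \cdot 2 S = 0$)
$d = 30$ ($d = - 4 \cdot 5 \left(- \frac{3}{2}\right) = \left(-4\right) \left(- \frac{15}{2}\right) = 30$)
$d \left(-4\right) + F{\left(2 \right)} U = 30 \left(-4\right) + 0 \cdot 85 = -120 + 0 = -120$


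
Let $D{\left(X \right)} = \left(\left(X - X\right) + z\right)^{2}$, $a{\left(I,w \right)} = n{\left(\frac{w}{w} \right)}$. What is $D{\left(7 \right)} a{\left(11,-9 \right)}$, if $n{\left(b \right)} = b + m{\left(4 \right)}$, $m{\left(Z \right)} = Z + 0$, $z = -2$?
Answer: $20$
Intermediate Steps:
$m{\left(Z \right)} = Z$
$n{\left(b \right)} = 4 + b$ ($n{\left(b \right)} = b + 4 = 4 + b$)
$a{\left(I,w \right)} = 5$ ($a{\left(I,w \right)} = 4 + \frac{w}{w} = 4 + 1 = 5$)
$D{\left(X \right)} = 4$ ($D{\left(X \right)} = \left(\left(X - X\right) - 2\right)^{2} = \left(0 - 2\right)^{2} = \left(-2\right)^{2} = 4$)
$D{\left(7 \right)} a{\left(11,-9 \right)} = 4 \cdot 5 = 20$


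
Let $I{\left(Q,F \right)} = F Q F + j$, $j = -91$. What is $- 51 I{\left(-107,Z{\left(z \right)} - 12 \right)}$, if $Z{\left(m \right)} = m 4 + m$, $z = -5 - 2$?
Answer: $12059154$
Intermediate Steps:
$z = -7$
$Z{\left(m \right)} = 5 m$ ($Z{\left(m \right)} = 4 m + m = 5 m$)
$I{\left(Q,F \right)} = -91 + Q F^{2}$ ($I{\left(Q,F \right)} = F Q F - 91 = Q F^{2} - 91 = -91 + Q F^{2}$)
$- 51 I{\left(-107,Z{\left(z \right)} - 12 \right)} = - 51 \left(-91 - 107 \left(5 \left(-7\right) - 12\right)^{2}\right) = - 51 \left(-91 - 107 \left(-35 - 12\right)^{2}\right) = - 51 \left(-91 - 107 \left(-47\right)^{2}\right) = - 51 \left(-91 - 236363\right) = \left(-51\right) \left(-236454\right) = 12059154$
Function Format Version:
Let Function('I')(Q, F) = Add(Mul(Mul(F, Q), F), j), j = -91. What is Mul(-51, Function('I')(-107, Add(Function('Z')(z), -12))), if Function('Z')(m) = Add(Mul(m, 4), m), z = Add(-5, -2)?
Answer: 12059154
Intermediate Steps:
z = -7
Function('Z')(m) = Mul(5, m) (Function('Z')(m) = Add(Mul(4, m), m) = Mul(5, m))
Function('I')(Q, F) = Add(-91, Mul(Q, Pow(F, 2))) (Function('I')(Q, F) = Add(Mul(Mul(F, Q), F), -91) = Add(Mul(Q, Pow(F, 2)), -91) = Add(-91, Mul(Q, Pow(F, 2))))
Mul(-51, Function('I')(-107, Add(Function('Z')(z), -12))) = Mul(-51, Add(-91, Mul(-107, Pow(Add(Mul(5, -7), -12), 2)))) = Mul(-51, Add(-91, Mul(-107, Pow(Add(-35, -12), 2)))) = Mul(-51, Add(-91, Mul(-107, Pow(-47, 2)))) = Mul(-51, Add(-91, Mul(-107, 2209))) = Mul(-51, Add(-91, -236363)) = Mul(-51, -236454) = 12059154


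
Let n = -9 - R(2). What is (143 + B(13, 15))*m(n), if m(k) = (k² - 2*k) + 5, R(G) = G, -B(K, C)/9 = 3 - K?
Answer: 34484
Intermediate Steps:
B(K, C) = -27 + 9*K (B(K, C) = -9*(3 - K) = -27 + 9*K)
n = -11 (n = -9 - 1*2 = -9 - 2 = -11)
m(k) = 5 + k² - 2*k
(143 + B(13, 15))*m(n) = (143 + (-27 + 9*13))*(5 + (-11)² - 2*(-11)) = (143 + (-27 + 117))*(5 + 121 + 22) = (143 + 90)*148 = 233*148 = 34484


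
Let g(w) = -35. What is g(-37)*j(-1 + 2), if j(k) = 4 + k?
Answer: -175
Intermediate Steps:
g(-37)*j(-1 + 2) = -35*(4 + (-1 + 2)) = -35*(4 + 1) = -35*5 = -175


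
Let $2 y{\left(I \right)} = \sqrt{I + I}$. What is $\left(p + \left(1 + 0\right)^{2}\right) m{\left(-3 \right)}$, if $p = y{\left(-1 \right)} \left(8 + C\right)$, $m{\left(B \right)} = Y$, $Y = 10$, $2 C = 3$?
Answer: $10 + \frac{95 i \sqrt{2}}{2} \approx 10.0 + 67.175 i$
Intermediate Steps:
$C = \frac{3}{2}$ ($C = \frac{1}{2} \cdot 3 = \frac{3}{2} \approx 1.5$)
$m{\left(B \right)} = 10$
$y{\left(I \right)} = \frac{\sqrt{2} \sqrt{I}}{2}$ ($y{\left(I \right)} = \frac{\sqrt{I + I}}{2} = \frac{\sqrt{2 I}}{2} = \frac{\sqrt{2} \sqrt{I}}{2}$)
$p = \frac{19 i \sqrt{2}}{4}$ ($p = \frac{\sqrt{2} \sqrt{-1}}{2} \left(8 + \frac{3}{2}\right) = \frac{\sqrt{2} i}{2} \cdot \frac{19}{2} = \frac{i \sqrt{2}}{2} \cdot \frac{19}{2} = \frac{19 i \sqrt{2}}{4} \approx 6.7175 i$)
$\left(p + \left(1 + 0\right)^{2}\right) m{\left(-3 \right)} = \left(\frac{19 i \sqrt{2}}{4} + \left(1 + 0\right)^{2}\right) 10 = \left(\frac{19 i \sqrt{2}}{4} + 1^{2}\right) 10 = \left(\frac{19 i \sqrt{2}}{4} + 1\right) 10 = \left(1 + \frac{19 i \sqrt{2}}{4}\right) 10 = 10 + \frac{95 i \sqrt{2}}{2}$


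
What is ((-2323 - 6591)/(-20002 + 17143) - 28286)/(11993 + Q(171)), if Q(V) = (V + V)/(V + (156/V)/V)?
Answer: -134777825299640/57160369965909 ≈ -2.3579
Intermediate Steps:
Q(V) = 2*V/(V + 156/V²) (Q(V) = (2*V)/(V + 156/V²) = 2*V/(V + 156/V²))
((-2323 - 6591)/(-20002 + 17143) - 28286)/(11993 + Q(171)) = ((-2323 - 6591)/(-20002 + 17143) - 28286)/(11993 + 2*171³/(156 + 171³)) = (-8914/(-2859) - 28286)/(11993 + 2*5000211/(156 + 5000211)) = (-8914*(-1/2859) - 28286)/(11993 + 2*5000211/5000367) = (8914/2859 - 28286)/(11993 + 2*5000211*(1/5000367)) = -80860760/(2859*(11993 + 3333474/1666789)) = -80860760/(2859*19993133951/1666789) = -80860760/2859*1666789/19993133951 = -134777825299640/57160369965909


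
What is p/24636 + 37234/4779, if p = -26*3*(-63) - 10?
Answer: 78394420/9811287 ≈ 7.9902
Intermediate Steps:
p = 4904 (p = -78*(-63) - 10 = 4914 - 10 = 4904)
p/24636 + 37234/4779 = 4904/24636 + 37234/4779 = 4904*(1/24636) + 37234*(1/4779) = 1226/6159 + 37234/4779 = 78394420/9811287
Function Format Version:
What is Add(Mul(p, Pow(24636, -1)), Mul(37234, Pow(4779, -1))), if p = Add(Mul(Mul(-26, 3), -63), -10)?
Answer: Rational(78394420, 9811287) ≈ 7.9902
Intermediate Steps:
p = 4904 (p = Add(Mul(-78, -63), -10) = Add(4914, -10) = 4904)
Add(Mul(p, Pow(24636, -1)), Mul(37234, Pow(4779, -1))) = Add(Mul(4904, Pow(24636, -1)), Mul(37234, Pow(4779, -1))) = Add(Mul(4904, Rational(1, 24636)), Mul(37234, Rational(1, 4779))) = Add(Rational(1226, 6159), Rational(37234, 4779)) = Rational(78394420, 9811287)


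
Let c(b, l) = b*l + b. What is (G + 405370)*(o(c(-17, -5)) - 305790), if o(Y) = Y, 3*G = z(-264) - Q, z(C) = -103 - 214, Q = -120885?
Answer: -408651871516/3 ≈ -1.3622e+11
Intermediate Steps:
z(C) = -317
c(b, l) = b + b*l
G = 120568/3 (G = (-317 - 1*(-120885))/3 = (-317 + 120885)/3 = (1/3)*120568 = 120568/3 ≈ 40189.)
(G + 405370)*(o(c(-17, -5)) - 305790) = (120568/3 + 405370)*(-17*(1 - 5) - 305790) = 1336678*(-17*(-4) - 305790)/3 = 1336678*(68 - 305790)/3 = (1336678/3)*(-305722) = -408651871516/3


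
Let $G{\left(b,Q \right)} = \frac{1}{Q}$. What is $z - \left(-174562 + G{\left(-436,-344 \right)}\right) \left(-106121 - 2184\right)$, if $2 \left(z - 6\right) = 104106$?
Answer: $- \frac{6503624669049}{344} \approx -1.8906 \cdot 10^{10}$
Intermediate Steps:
$z = 52059$ ($z = 6 + \frac{1}{2} \cdot 104106 = 6 + 52053 = 52059$)
$z - \left(-174562 + G{\left(-436,-344 \right)}\right) \left(-106121 - 2184\right) = 52059 - \left(-174562 + \frac{1}{-344}\right) \left(-106121 - 2184\right) = 52059 - \left(-174562 - \frac{1}{344}\right) \left(-108305\right) = 52059 - \left(- \frac{60049329}{344}\right) \left(-108305\right) = 52059 - \frac{6503642577345}{344} = - \frac{6503624669049}{344}$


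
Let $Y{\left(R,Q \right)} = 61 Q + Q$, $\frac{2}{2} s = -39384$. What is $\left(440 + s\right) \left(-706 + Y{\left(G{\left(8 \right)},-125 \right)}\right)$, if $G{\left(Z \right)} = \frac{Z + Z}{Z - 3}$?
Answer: $329310464$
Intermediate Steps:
$s = -39384$
$G{\left(Z \right)} = \frac{2 Z}{-3 + Z}$
$Y{\left(R,Q \right)} = 62 Q$
$\left(440 + s\right) \left(-706 + Y{\left(G{\left(8 \right)},-125 \right)}\right) = \left(440 - 39384\right) \left(-706 + 62 \left(-125\right)\right) = - 38944 \left(-706 - 7750\right) = \left(-38944\right) \left(-8456\right) = 329310464$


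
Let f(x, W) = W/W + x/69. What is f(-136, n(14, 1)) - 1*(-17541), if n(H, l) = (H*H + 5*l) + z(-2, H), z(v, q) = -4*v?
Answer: 1210262/69 ≈ 17540.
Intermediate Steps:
n(H, l) = 8 + H² + 5*l (n(H, l) = (H*H + 5*l) - 4*(-2) = (H² + 5*l) + 8 = 8 + H² + 5*l)
f(x, W) = 1 + x/69 (f(x, W) = 1 + x*(1/69) = 1 + x/69)
f(-136, n(14, 1)) - 1*(-17541) = (1 + (1/69)*(-136)) - 1*(-17541) = (1 - 136/69) + 17541 = -67/69 + 17541 = 1210262/69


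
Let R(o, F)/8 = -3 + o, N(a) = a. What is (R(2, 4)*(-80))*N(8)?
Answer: 5120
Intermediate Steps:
R(o, F) = -24 + 8*o (R(o, F) = 8*(-3 + o) = -24 + 8*o)
(R(2, 4)*(-80))*N(8) = ((-24 + 8*2)*(-80))*8 = ((-24 + 16)*(-80))*8 = -8*(-80)*8 = 640*8 = 5120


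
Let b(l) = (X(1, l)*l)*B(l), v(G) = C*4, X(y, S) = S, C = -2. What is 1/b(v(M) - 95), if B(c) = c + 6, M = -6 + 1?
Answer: -1/1029073 ≈ -9.7175e-7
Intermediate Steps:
M = -5
B(c) = 6 + c
v(G) = -8 (v(G) = -2*4 = -8)
b(l) = l**2*(6 + l) (b(l) = (l*l)*(6 + l) = l**2*(6 + l))
1/b(v(M) - 95) = 1/((-8 - 95)**2*(6 + (-8 - 95))) = 1/((-103)**2*(6 - 103)) = 1/(10609*(-97)) = 1/(-1029073) = -1/1029073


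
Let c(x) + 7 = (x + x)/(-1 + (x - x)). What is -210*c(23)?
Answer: 11130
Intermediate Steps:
c(x) = -7 - 2*x (c(x) = -7 + (x + x)/(-1 + (x - x)) = -7 + (2*x)/(-1 + 0) = -7 + (2*x)/(-1) = -7 + (2*x)*(-1) = -7 - 2*x)
-210*c(23) = -210*(-7 - 2*23) = -210*(-7 - 46) = -210*(-53) = 11130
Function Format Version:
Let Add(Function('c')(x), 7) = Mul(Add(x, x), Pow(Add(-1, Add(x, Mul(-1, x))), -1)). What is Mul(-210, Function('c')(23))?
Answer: 11130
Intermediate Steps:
Function('c')(x) = Add(-7, Mul(-2, x)) (Function('c')(x) = Add(-7, Mul(Add(x, x), Pow(Add(-1, Add(x, Mul(-1, x))), -1))) = Add(-7, Mul(Mul(2, x), Pow(Add(-1, 0), -1))) = Add(-7, Mul(Mul(2, x), Pow(-1, -1))) = Add(-7, Mul(Mul(2, x), -1)) = Add(-7, Mul(-2, x)))
Mul(-210, Function('c')(23)) = Mul(-210, Add(-7, Mul(-2, 23))) = Mul(-210, Add(-7, -46)) = Mul(-210, -53) = 11130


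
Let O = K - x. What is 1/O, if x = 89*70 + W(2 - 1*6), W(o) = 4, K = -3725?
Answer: -1/9959 ≈ -0.00010041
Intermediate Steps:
x = 6234 (x = 89*70 + 4 = 6230 + 4 = 6234)
O = -9959 (O = -3725 - 1*6234 = -3725 - 6234 = -9959)
1/O = 1/(-9959) = -1/9959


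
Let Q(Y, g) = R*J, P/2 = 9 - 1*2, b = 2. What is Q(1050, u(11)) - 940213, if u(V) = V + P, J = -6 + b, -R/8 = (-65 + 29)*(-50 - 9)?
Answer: -872245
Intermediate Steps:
R = -16992 (R = -8*(-65 + 29)*(-50 - 9) = -(-288)*(-59) = -8*2124 = -16992)
P = 14 (P = 2*(9 - 1*2) = 2*(9 - 2) = 2*7 = 14)
J = -4 (J = -6 + 2 = -4)
u(V) = 14 + V (u(V) = V + 14 = 14 + V)
Q(Y, g) = 67968 (Q(Y, g) = -16992*(-4) = 67968)
Q(1050, u(11)) - 940213 = 67968 - 940213 = -872245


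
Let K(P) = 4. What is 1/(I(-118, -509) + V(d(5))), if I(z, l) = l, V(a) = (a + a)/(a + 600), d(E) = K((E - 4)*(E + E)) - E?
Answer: -599/304893 ≈ -0.0019646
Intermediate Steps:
d(E) = 4 - E
V(a) = 2*a/(600 + a) (V(a) = (2*a)/(600 + a) = 2*a/(600 + a))
1/(I(-118, -509) + V(d(5))) = 1/(-509 + 2*(4 - 1*5)/(600 + (4 - 1*5))) = 1/(-509 + 2*(4 - 5)/(600 + (4 - 5))) = 1/(-509 + 2*(-1)/(600 - 1)) = 1/(-509 + 2*(-1)/599) = 1/(-509 + 2*(-1)*(1/599)) = 1/(-509 - 2/599) = 1/(-304893/599) = -599/304893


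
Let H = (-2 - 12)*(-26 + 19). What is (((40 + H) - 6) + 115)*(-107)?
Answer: -26429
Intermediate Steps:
H = 98 (H = -14*(-7) = 98)
(((40 + H) - 6) + 115)*(-107) = (((40 + 98) - 6) + 115)*(-107) = ((138 - 6) + 115)*(-107) = (132 + 115)*(-107) = 247*(-107) = -26429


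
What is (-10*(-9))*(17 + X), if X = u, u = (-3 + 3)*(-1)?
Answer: 1530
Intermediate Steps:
u = 0 (u = 0*(-1) = 0)
X = 0
(-10*(-9))*(17 + X) = (-10*(-9))*(17 + 0) = 90*17 = 1530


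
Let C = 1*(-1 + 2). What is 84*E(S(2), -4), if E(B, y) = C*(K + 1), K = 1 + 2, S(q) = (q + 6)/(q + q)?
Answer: 336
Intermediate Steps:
S(q) = (6 + q)/(2*q) (S(q) = (6 + q)/((2*q)) = (6 + q)*(1/(2*q)) = (6 + q)/(2*q))
K = 3
C = 1 (C = 1*1 = 1)
E(B, y) = 4 (E(B, y) = 1*(3 + 1) = 1*4 = 4)
84*E(S(2), -4) = 84*4 = 336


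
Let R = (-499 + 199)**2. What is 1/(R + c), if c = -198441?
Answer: -1/108441 ≈ -9.2216e-6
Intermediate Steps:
R = 90000 (R = (-300)**2 = 90000)
1/(R + c) = 1/(90000 - 198441) = 1/(-108441) = -1/108441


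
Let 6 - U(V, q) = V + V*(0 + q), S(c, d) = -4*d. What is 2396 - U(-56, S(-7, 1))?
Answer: 2558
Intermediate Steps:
U(V, q) = 6 - V - V*q (U(V, q) = 6 - (V + V*(0 + q)) = 6 - (V + V*q) = 6 + (-V - V*q) = 6 - V - V*q)
2396 - U(-56, S(-7, 1)) = 2396 - (6 - 1*(-56) - 1*(-56)*(-4*1)) = 2396 - (6 + 56 - 1*(-56)*(-4)) = 2396 - (6 + 56 - 224) = 2396 - 1*(-162) = 2396 + 162 = 2558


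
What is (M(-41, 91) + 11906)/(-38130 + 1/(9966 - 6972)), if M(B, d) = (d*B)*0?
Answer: -35646564/114161219 ≈ -0.31225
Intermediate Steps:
M(B, d) = 0 (M(B, d) = (B*d)*0 = 0)
(M(-41, 91) + 11906)/(-38130 + 1/(9966 - 6972)) = (0 + 11906)/(-38130 + 1/(9966 - 6972)) = 11906/(-38130 + 1/2994) = 11906/(-114161219/2994) = 11906*(-2994/114161219) = -35646564/114161219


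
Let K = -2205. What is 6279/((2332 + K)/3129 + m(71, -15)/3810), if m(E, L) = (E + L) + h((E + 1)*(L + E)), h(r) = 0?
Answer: 12475839285/109849 ≈ 1.1357e+5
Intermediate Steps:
m(E, L) = E + L (m(E, L) = (E + L) + 0 = E + L)
6279/((2332 + K)/3129 + m(71, -15)/3810) = 6279/((2332 - 2205)/3129 + (71 - 15)/3810) = 6279/(127*(1/3129) + 56*(1/3810)) = 6279/(127/3129 + 28/1905) = 6279/(109849/1986915) = 6279*(1986915/109849) = 12475839285/109849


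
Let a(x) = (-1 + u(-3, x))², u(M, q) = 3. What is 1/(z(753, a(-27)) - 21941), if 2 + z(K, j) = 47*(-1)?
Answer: -1/21990 ≈ -4.5475e-5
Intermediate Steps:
a(x) = 4 (a(x) = (-1 + 3)² = 2² = 4)
z(K, j) = -49 (z(K, j) = -2 + 47*(-1) = -2 - 47 = -49)
1/(z(753, a(-27)) - 21941) = 1/(-49 - 21941) = 1/(-21990) = -1/21990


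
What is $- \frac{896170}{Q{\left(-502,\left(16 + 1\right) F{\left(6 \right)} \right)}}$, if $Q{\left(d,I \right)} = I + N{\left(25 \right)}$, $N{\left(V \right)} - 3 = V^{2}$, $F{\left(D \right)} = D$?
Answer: $- \frac{89617}{73} \approx -1227.6$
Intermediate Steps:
$N{\left(V \right)} = 3 + V^{2}$
$Q{\left(d,I \right)} = 628 + I$ ($Q{\left(d,I \right)} = I + \left(3 + 25^{2}\right) = I + \left(3 + 625\right) = I + 628 = 628 + I$)
$- \frac{896170}{Q{\left(-502,\left(16 + 1\right) F{\left(6 \right)} \right)}} = - \frac{896170}{628 + \left(16 + 1\right) 6} = - \frac{896170}{628 + 17 \cdot 6} = - \frac{896170}{628 + 102} = - \frac{896170}{730} = \left(-896170\right) \frac{1}{730} = - \frac{89617}{73}$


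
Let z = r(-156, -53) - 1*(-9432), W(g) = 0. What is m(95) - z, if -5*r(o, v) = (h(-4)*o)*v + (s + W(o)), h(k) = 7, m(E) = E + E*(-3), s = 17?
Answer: 9783/5 ≈ 1956.6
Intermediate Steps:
m(E) = -2*E (m(E) = E - 3*E = -2*E)
r(o, v) = -17/5 - 7*o*v/5 (r(o, v) = -((7*o)*v + (17 + 0))/5 = -(7*o*v + 17)/5 = -(17 + 7*o*v)/5 = -17/5 - 7*o*v/5)
z = -10733/5 (z = (-17/5 - 7/5*(-156)*(-53)) - 1*(-9432) = (-17/5 - 57876/5) + 9432 = -57893/5 + 9432 = -10733/5 ≈ -2146.6)
m(95) - z = -2*95 - 1*(-10733/5) = -190 + 10733/5 = 9783/5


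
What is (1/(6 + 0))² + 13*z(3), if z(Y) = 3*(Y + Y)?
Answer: 8425/36 ≈ 234.03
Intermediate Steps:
z(Y) = 6*Y (z(Y) = 3*(2*Y) = 6*Y)
(1/(6 + 0))² + 13*z(3) = (1/(6 + 0))² + 13*(6*3) = (1/6)² + 13*18 = (⅙)² + 234 = 1/36 + 234 = 8425/36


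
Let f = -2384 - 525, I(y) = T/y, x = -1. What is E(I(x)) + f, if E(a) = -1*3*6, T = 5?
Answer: -2927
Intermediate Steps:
I(y) = 5/y
f = -2909
E(a) = -18 (E(a) = -3*6 = -18)
E(I(x)) + f = -18 - 2909 = -2927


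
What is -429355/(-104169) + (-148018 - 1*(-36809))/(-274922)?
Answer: 129623665631/28638349818 ≈ 4.5262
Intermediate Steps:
-429355/(-104169) + (-148018 - 1*(-36809))/(-274922) = -429355*(-1/104169) + (-148018 + 36809)*(-1/274922) = 429355/104169 - 111209*(-1/274922) = 429355/104169 + 111209/274922 = 129623665631/28638349818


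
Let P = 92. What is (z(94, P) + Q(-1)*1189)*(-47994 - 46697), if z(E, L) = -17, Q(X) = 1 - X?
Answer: -223565451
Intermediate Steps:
(z(94, P) + Q(-1)*1189)*(-47994 - 46697) = (-17 + (1 - 1*(-1))*1189)*(-47994 - 46697) = (-17 + (1 + 1)*1189)*(-94691) = (-17 + 2*1189)*(-94691) = (-17 + 2378)*(-94691) = 2361*(-94691) = -223565451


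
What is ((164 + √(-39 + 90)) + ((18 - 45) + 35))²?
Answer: (172 + √51)² ≈ 32092.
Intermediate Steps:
((164 + √(-39 + 90)) + ((18 - 45) + 35))² = ((164 + √51) + (-27 + 35))² = ((164 + √51) + 8)² = (172 + √51)²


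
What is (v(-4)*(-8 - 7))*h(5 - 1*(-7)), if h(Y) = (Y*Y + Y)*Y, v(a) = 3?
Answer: -84240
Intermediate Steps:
h(Y) = Y*(Y + Y**2) (h(Y) = (Y**2 + Y)*Y = (Y + Y**2)*Y = Y*(Y + Y**2))
(v(-4)*(-8 - 7))*h(5 - 1*(-7)) = (3*(-8 - 7))*((5 - 1*(-7))**2*(1 + (5 - 1*(-7)))) = (3*(-15))*((5 + 7)**2*(1 + (5 + 7))) = -45*12**2*(1 + 12) = -6480*13 = -45*1872 = -84240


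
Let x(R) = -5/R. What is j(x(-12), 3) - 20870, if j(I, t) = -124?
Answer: -20994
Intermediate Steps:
j(x(-12), 3) - 20870 = -124 - 20870 = -20994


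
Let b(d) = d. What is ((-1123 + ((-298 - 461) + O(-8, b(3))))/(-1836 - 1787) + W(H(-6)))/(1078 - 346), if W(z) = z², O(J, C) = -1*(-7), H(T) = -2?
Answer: 16367/2652036 ≈ 0.0061715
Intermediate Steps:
O(J, C) = 7
((-1123 + ((-298 - 461) + O(-8, b(3))))/(-1836 - 1787) + W(H(-6)))/(1078 - 346) = ((-1123 + ((-298 - 461) + 7))/(-1836 - 1787) + (-2)²)/(1078 - 346) = ((-1123 + (-759 + 7))/(-3623) + 4)/732 = ((-1123 - 752)*(-1/3623) + 4)*(1/732) = (-1875*(-1/3623) + 4)*(1/732) = (1875/3623 + 4)*(1/732) = (16367/3623)*(1/732) = 16367/2652036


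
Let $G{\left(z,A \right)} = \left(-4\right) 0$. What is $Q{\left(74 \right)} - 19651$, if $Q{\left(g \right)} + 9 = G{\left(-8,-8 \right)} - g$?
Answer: $-19734$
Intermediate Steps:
$G{\left(z,A \right)} = 0$
$Q{\left(g \right)} = -9 - g$ ($Q{\left(g \right)} = -9 + \left(0 - g\right) = -9 - g$)
$Q{\left(74 \right)} - 19651 = \left(-9 - 74\right) - 19651 = -83 - 19651 = -19734$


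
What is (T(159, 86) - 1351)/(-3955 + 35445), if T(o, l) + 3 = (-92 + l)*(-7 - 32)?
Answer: -112/3149 ≈ -0.035567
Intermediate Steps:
T(o, l) = 3585 - 39*l (T(o, l) = -3 + (-92 + l)*(-7 - 32) = -3 + (-92 + l)*(-39) = -3 + (3588 - 39*l) = 3585 - 39*l)
(T(159, 86) - 1351)/(-3955 + 35445) = ((3585 - 39*86) - 1351)/(-3955 + 35445) = ((3585 - 3354) - 1351)/31490 = (231 - 1351)*(1/31490) = -1120*1/31490 = -112/3149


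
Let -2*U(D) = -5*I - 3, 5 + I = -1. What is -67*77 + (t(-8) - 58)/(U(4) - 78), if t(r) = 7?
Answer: -314665/61 ≈ -5158.4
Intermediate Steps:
I = -6 (I = -5 - 1 = -6)
U(D) = -27/2 (U(D) = -(-5*(-6) - 3)/2 = -(30 - 3)/2 = -½*27 = -27/2)
-67*77 + (t(-8) - 58)/(U(4) - 78) = -67*77 + (7 - 58)/(-27/2 - 78) = -5159 - 51/(-183/2) = -5159 - 51*(-2/183) = -5159 + 34/61 = -314665/61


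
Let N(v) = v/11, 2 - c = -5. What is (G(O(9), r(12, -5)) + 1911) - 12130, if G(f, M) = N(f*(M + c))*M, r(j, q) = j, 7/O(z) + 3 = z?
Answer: -112143/11 ≈ -10195.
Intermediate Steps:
c = 7 (c = 2 - 1*(-5) = 2 + 5 = 7)
O(z) = 7/(-3 + z)
N(v) = v/11 (N(v) = v*(1/11) = v/11)
G(f, M) = M*f*(7 + M)/11 (G(f, M) = ((f*(M + 7))/11)*M = ((f*(7 + M))/11)*M = (f*(7 + M)/11)*M = M*f*(7 + M)/11)
(G(O(9), r(12, -5)) + 1911) - 12130 = ((1/11)*12*(7/(-3 + 9))*(7 + 12) + 1911) - 12130 = ((1/11)*12*(7/6)*19 + 1911) - 12130 = (266/11 + 1911) - 12130 = 21287/11 - 12130 = -112143/11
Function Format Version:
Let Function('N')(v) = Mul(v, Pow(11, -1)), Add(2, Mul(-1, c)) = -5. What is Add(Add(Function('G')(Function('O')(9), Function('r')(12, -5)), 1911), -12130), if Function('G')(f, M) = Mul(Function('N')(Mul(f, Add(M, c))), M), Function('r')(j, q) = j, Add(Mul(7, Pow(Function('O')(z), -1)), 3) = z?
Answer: Rational(-112143, 11) ≈ -10195.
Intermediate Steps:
c = 7 (c = Add(2, Mul(-1, -5)) = Add(2, 5) = 7)
Function('O')(z) = Mul(7, Pow(Add(-3, z), -1))
Function('N')(v) = Mul(Rational(1, 11), v) (Function('N')(v) = Mul(v, Rational(1, 11)) = Mul(Rational(1, 11), v))
Function('G')(f, M) = Mul(Rational(1, 11), M, f, Add(7, M)) (Function('G')(f, M) = Mul(Mul(Rational(1, 11), Mul(f, Add(M, 7))), M) = Mul(Mul(Rational(1, 11), Mul(f, Add(7, M))), M) = Mul(Mul(Rational(1, 11), f, Add(7, M)), M) = Mul(Rational(1, 11), M, f, Add(7, M)))
Add(Add(Function('G')(Function('O')(9), Function('r')(12, -5)), 1911), -12130) = Add(Add(Mul(Rational(1, 11), 12, Mul(7, Pow(Add(-3, 9), -1)), Add(7, 12)), 1911), -12130) = Add(Add(Mul(Rational(1, 11), 12, Mul(7, Pow(6, -1)), 19), 1911), -12130) = Add(Add(Mul(Rational(1, 11), 12, Mul(7, Rational(1, 6)), 19), 1911), -12130) = Add(Add(Mul(Rational(1, 11), 12, Rational(7, 6), 19), 1911), -12130) = Add(Add(Rational(266, 11), 1911), -12130) = Add(Rational(21287, 11), -12130) = Rational(-112143, 11)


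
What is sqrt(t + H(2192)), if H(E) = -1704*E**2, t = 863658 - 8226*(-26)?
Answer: I*sqrt(8186410722) ≈ 90479.0*I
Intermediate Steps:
t = 1077534 (t = 863658 + 213876 = 1077534)
sqrt(t + H(2192)) = sqrt(1077534 - 1704*2192**2) = sqrt(1077534 - 1704*4804864) = sqrt(1077534 - 8187488256) = sqrt(-8186410722) = I*sqrt(8186410722)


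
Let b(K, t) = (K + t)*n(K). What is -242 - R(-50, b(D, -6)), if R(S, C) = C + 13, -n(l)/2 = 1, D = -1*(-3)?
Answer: -261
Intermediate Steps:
D = 3
n(l) = -2 (n(l) = -2*1 = -2)
b(K, t) = -2*K - 2*t (b(K, t) = (K + t)*(-2) = -2*K - 2*t)
R(S, C) = 13 + C
-242 - R(-50, b(D, -6)) = -242 - (13 + (-2*3 - 2*(-6))) = -242 - (13 + (-6 + 12)) = -242 - (13 + 6) = -242 - 1*19 = -242 - 19 = -261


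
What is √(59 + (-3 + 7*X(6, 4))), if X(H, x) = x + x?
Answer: 4*√7 ≈ 10.583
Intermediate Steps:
X(H, x) = 2*x
√(59 + (-3 + 7*X(6, 4))) = √(59 + (-3 + 7*(2*4))) = √(59 + (-3 + 7*8)) = √(59 + (-3 + 56)) = √(59 + 53) = √112 = 4*√7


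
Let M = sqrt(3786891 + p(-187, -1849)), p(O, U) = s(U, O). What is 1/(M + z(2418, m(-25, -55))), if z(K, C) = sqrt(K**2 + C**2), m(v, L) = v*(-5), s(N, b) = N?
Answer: 1/(sqrt(3785042) + sqrt(5862349)) ≈ 0.00022900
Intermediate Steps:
p(O, U) = U
m(v, L) = -5*v
M = sqrt(3785042) (M = sqrt(3786891 - 1849) = sqrt(3785042) ≈ 1945.5)
z(K, C) = sqrt(C**2 + K**2)
1/(M + z(2418, m(-25, -55))) = 1/(sqrt(3785042) + sqrt((-5*(-25))**2 + 2418**2)) = 1/(sqrt(3785042) + sqrt(125**2 + 5846724)) = 1/(sqrt(3785042) + sqrt(15625 + 5846724)) = 1/(sqrt(3785042) + sqrt(5862349))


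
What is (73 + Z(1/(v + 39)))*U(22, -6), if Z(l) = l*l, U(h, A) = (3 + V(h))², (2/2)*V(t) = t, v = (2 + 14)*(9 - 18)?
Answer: 20120650/441 ≈ 45625.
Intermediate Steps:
v = -144 (v = 16*(-9) = -144)
V(t) = t
U(h, A) = (3 + h)²
Z(l) = l²
(73 + Z(1/(v + 39)))*U(22, -6) = (73 + (1/(-144 + 39))²)*(3 + 22)² = (73 + (1/(-105))²)*25² = (73 + (-1/105)²)*625 = (73 + 1/11025)*625 = (804826/11025)*625 = 20120650/441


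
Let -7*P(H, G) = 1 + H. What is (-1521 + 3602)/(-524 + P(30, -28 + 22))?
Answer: -14567/3699 ≈ -3.9381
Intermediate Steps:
P(H, G) = -⅐ - H/7 (P(H, G) = -(1 + H)/7 = -⅐ - H/7)
(-1521 + 3602)/(-524 + P(30, -28 + 22)) = (-1521 + 3602)/(-524 + (-⅐ - ⅐*30)) = 2081/(-524 + (-⅐ - 30/7)) = 2081/(-524 - 31/7) = 2081/(-3699/7) = 2081*(-7/3699) = -14567/3699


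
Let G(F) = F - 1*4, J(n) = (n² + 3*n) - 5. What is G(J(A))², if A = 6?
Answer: 2025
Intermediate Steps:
J(n) = -5 + n² + 3*n
G(F) = -4 + F (G(F) = F - 4 = -4 + F)
G(J(A))² = (-4 + (-5 + 6² + 3*6))² = (-4 + (-5 + 36 + 18))² = (-4 + 49)² = 45² = 2025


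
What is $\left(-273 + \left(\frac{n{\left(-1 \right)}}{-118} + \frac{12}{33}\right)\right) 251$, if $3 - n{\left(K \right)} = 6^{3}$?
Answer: $- \frac{88236289}{1298} \approx -67979.0$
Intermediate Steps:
$n{\left(K \right)} = -213$ ($n{\left(K \right)} = 3 - 6^{3} = 3 - 216 = -213$)
$\left(-273 + \left(\frac{n{\left(-1 \right)}}{-118} + \frac{12}{33}\right)\right) 251 = \left(-273 + \left(- \frac{213}{-118} + \frac{12}{33}\right)\right) 251 = \left(-273 + \left(\left(-213\right) \left(- \frac{1}{118}\right) + 12 \cdot \frac{1}{33}\right)\right) 251 = \left(-273 + \left(\frac{213}{118} + \frac{4}{11}\right)\right) 251 = \left(-273 + \frac{2815}{1298}\right) 251 = \left(- \frac{351539}{1298}\right) 251 = - \frac{88236289}{1298}$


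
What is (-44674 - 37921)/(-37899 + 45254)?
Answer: -16519/1471 ≈ -11.230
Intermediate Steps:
(-44674 - 37921)/(-37899 + 45254) = -82595/7355 = -82595*1/7355 = -16519/1471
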